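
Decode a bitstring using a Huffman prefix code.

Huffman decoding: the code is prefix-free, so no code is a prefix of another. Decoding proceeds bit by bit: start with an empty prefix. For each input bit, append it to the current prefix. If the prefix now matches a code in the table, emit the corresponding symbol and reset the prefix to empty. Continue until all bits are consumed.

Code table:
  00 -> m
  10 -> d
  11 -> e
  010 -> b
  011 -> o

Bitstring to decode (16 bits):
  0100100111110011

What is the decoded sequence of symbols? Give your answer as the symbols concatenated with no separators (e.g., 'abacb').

Bit 0: prefix='0' (no match yet)
Bit 1: prefix='01' (no match yet)
Bit 2: prefix='010' -> emit 'b', reset
Bit 3: prefix='0' (no match yet)
Bit 4: prefix='01' (no match yet)
Bit 5: prefix='010' -> emit 'b', reset
Bit 6: prefix='0' (no match yet)
Bit 7: prefix='01' (no match yet)
Bit 8: prefix='011' -> emit 'o', reset
Bit 9: prefix='1' (no match yet)
Bit 10: prefix='11' -> emit 'e', reset
Bit 11: prefix='1' (no match yet)
Bit 12: prefix='10' -> emit 'd', reset
Bit 13: prefix='0' (no match yet)
Bit 14: prefix='01' (no match yet)
Bit 15: prefix='011' -> emit 'o', reset

Answer: bboedo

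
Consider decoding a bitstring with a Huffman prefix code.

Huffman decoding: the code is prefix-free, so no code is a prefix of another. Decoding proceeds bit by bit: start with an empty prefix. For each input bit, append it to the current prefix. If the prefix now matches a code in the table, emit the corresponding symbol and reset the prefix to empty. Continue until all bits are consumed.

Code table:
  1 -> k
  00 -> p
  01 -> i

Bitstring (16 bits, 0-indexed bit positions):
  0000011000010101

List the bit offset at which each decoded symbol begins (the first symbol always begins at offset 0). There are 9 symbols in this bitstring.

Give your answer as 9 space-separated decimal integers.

Bit 0: prefix='0' (no match yet)
Bit 1: prefix='00' -> emit 'p', reset
Bit 2: prefix='0' (no match yet)
Bit 3: prefix='00' -> emit 'p', reset
Bit 4: prefix='0' (no match yet)
Bit 5: prefix='01' -> emit 'i', reset
Bit 6: prefix='1' -> emit 'k', reset
Bit 7: prefix='0' (no match yet)
Bit 8: prefix='00' -> emit 'p', reset
Bit 9: prefix='0' (no match yet)
Bit 10: prefix='00' -> emit 'p', reset
Bit 11: prefix='1' -> emit 'k', reset
Bit 12: prefix='0' (no match yet)
Bit 13: prefix='01' -> emit 'i', reset
Bit 14: prefix='0' (no match yet)
Bit 15: prefix='01' -> emit 'i', reset

Answer: 0 2 4 6 7 9 11 12 14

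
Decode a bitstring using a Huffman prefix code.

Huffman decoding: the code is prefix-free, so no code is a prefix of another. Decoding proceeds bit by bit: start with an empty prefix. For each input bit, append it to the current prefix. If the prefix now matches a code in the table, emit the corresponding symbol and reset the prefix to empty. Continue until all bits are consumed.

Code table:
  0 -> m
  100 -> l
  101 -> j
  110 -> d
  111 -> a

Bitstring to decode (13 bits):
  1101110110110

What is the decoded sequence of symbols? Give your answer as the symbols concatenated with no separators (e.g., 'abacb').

Answer: damdd

Derivation:
Bit 0: prefix='1' (no match yet)
Bit 1: prefix='11' (no match yet)
Bit 2: prefix='110' -> emit 'd', reset
Bit 3: prefix='1' (no match yet)
Bit 4: prefix='11' (no match yet)
Bit 5: prefix='111' -> emit 'a', reset
Bit 6: prefix='0' -> emit 'm', reset
Bit 7: prefix='1' (no match yet)
Bit 8: prefix='11' (no match yet)
Bit 9: prefix='110' -> emit 'd', reset
Bit 10: prefix='1' (no match yet)
Bit 11: prefix='11' (no match yet)
Bit 12: prefix='110' -> emit 'd', reset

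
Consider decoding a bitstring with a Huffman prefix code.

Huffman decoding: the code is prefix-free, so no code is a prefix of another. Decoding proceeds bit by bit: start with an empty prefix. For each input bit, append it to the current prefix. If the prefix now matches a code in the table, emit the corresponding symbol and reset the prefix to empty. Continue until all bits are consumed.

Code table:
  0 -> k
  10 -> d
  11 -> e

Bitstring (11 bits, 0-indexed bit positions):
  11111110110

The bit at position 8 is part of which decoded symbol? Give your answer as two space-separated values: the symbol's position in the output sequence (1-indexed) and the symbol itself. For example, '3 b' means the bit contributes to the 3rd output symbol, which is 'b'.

Bit 0: prefix='1' (no match yet)
Bit 1: prefix='11' -> emit 'e', reset
Bit 2: prefix='1' (no match yet)
Bit 3: prefix='11' -> emit 'e', reset
Bit 4: prefix='1' (no match yet)
Bit 5: prefix='11' -> emit 'e', reset
Bit 6: prefix='1' (no match yet)
Bit 7: prefix='10' -> emit 'd', reset
Bit 8: prefix='1' (no match yet)
Bit 9: prefix='11' -> emit 'e', reset
Bit 10: prefix='0' -> emit 'k', reset

Answer: 5 e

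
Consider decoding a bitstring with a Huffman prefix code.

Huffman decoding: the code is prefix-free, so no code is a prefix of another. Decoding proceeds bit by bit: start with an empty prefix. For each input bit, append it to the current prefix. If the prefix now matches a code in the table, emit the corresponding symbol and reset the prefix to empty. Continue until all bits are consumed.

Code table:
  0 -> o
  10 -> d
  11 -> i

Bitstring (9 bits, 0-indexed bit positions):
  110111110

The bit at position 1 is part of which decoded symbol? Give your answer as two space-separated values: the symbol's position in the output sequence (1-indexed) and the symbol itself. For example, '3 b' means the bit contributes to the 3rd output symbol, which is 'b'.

Answer: 1 i

Derivation:
Bit 0: prefix='1' (no match yet)
Bit 1: prefix='11' -> emit 'i', reset
Bit 2: prefix='0' -> emit 'o', reset
Bit 3: prefix='1' (no match yet)
Bit 4: prefix='11' -> emit 'i', reset
Bit 5: prefix='1' (no match yet)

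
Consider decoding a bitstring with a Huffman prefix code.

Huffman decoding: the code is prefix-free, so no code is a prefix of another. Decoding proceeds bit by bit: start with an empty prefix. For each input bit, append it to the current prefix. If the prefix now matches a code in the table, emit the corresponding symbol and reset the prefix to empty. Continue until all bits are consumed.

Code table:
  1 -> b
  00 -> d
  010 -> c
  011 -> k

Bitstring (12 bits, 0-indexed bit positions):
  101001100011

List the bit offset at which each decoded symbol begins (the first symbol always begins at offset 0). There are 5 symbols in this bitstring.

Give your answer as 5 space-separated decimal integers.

Answer: 0 1 4 7 9

Derivation:
Bit 0: prefix='1' -> emit 'b', reset
Bit 1: prefix='0' (no match yet)
Bit 2: prefix='01' (no match yet)
Bit 3: prefix='010' -> emit 'c', reset
Bit 4: prefix='0' (no match yet)
Bit 5: prefix='01' (no match yet)
Bit 6: prefix='011' -> emit 'k', reset
Bit 7: prefix='0' (no match yet)
Bit 8: prefix='00' -> emit 'd', reset
Bit 9: prefix='0' (no match yet)
Bit 10: prefix='01' (no match yet)
Bit 11: prefix='011' -> emit 'k', reset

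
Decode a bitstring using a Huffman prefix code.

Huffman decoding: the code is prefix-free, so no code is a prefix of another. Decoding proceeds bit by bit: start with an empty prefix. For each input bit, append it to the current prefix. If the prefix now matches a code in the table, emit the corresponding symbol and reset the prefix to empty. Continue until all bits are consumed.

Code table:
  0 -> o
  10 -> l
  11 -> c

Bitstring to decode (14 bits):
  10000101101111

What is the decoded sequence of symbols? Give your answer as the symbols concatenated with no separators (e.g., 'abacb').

Bit 0: prefix='1' (no match yet)
Bit 1: prefix='10' -> emit 'l', reset
Bit 2: prefix='0' -> emit 'o', reset
Bit 3: prefix='0' -> emit 'o', reset
Bit 4: prefix='0' -> emit 'o', reset
Bit 5: prefix='1' (no match yet)
Bit 6: prefix='10' -> emit 'l', reset
Bit 7: prefix='1' (no match yet)
Bit 8: prefix='11' -> emit 'c', reset
Bit 9: prefix='0' -> emit 'o', reset
Bit 10: prefix='1' (no match yet)
Bit 11: prefix='11' -> emit 'c', reset
Bit 12: prefix='1' (no match yet)
Bit 13: prefix='11' -> emit 'c', reset

Answer: looolcocc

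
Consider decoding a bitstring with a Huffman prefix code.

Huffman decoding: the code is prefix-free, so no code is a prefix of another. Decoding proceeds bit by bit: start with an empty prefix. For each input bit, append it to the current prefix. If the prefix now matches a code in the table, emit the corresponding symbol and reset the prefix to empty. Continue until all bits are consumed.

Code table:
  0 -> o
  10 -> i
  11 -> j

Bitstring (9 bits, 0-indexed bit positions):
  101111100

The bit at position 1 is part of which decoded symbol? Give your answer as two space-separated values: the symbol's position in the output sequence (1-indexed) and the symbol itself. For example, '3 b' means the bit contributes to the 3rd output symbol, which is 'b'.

Answer: 1 i

Derivation:
Bit 0: prefix='1' (no match yet)
Bit 1: prefix='10' -> emit 'i', reset
Bit 2: prefix='1' (no match yet)
Bit 3: prefix='11' -> emit 'j', reset
Bit 4: prefix='1' (no match yet)
Bit 5: prefix='11' -> emit 'j', reset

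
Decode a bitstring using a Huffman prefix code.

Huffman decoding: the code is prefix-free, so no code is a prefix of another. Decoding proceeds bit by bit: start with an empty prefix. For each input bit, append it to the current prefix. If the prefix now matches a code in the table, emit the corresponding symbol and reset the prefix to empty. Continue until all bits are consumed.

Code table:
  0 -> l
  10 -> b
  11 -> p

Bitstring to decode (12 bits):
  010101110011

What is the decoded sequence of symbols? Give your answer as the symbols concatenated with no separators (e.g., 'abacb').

Answer: lbbpblp

Derivation:
Bit 0: prefix='0' -> emit 'l', reset
Bit 1: prefix='1' (no match yet)
Bit 2: prefix='10' -> emit 'b', reset
Bit 3: prefix='1' (no match yet)
Bit 4: prefix='10' -> emit 'b', reset
Bit 5: prefix='1' (no match yet)
Bit 6: prefix='11' -> emit 'p', reset
Bit 7: prefix='1' (no match yet)
Bit 8: prefix='10' -> emit 'b', reset
Bit 9: prefix='0' -> emit 'l', reset
Bit 10: prefix='1' (no match yet)
Bit 11: prefix='11' -> emit 'p', reset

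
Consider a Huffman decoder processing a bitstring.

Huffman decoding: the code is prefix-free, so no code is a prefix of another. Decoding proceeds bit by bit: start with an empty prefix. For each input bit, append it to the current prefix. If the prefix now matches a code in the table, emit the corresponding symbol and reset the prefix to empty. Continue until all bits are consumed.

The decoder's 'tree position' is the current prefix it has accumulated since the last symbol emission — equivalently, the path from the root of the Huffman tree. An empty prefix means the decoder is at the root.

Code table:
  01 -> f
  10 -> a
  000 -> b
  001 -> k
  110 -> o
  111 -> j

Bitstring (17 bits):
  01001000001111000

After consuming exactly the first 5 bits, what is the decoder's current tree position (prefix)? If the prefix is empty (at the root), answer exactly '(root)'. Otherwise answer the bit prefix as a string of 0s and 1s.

Bit 0: prefix='0' (no match yet)
Bit 1: prefix='01' -> emit 'f', reset
Bit 2: prefix='0' (no match yet)
Bit 3: prefix='00' (no match yet)
Bit 4: prefix='001' -> emit 'k', reset

Answer: (root)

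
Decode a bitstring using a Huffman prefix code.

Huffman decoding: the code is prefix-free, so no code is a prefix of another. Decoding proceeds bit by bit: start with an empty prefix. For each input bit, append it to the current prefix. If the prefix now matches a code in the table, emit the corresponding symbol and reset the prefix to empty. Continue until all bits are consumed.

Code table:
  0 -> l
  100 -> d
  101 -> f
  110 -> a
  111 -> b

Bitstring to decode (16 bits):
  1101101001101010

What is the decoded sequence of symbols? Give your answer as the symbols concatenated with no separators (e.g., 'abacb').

Answer: aadafl

Derivation:
Bit 0: prefix='1' (no match yet)
Bit 1: prefix='11' (no match yet)
Bit 2: prefix='110' -> emit 'a', reset
Bit 3: prefix='1' (no match yet)
Bit 4: prefix='11' (no match yet)
Bit 5: prefix='110' -> emit 'a', reset
Bit 6: prefix='1' (no match yet)
Bit 7: prefix='10' (no match yet)
Bit 8: prefix='100' -> emit 'd', reset
Bit 9: prefix='1' (no match yet)
Bit 10: prefix='11' (no match yet)
Bit 11: prefix='110' -> emit 'a', reset
Bit 12: prefix='1' (no match yet)
Bit 13: prefix='10' (no match yet)
Bit 14: prefix='101' -> emit 'f', reset
Bit 15: prefix='0' -> emit 'l', reset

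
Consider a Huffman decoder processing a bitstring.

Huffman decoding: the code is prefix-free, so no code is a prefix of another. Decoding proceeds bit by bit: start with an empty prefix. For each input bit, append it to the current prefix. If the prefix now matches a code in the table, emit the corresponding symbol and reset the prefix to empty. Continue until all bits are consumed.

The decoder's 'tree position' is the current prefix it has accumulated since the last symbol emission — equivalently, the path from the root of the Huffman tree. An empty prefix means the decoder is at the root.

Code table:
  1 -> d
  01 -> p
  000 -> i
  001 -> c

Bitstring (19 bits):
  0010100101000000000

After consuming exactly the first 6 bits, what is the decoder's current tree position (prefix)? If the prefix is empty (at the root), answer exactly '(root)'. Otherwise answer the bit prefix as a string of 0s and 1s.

Bit 0: prefix='0' (no match yet)
Bit 1: prefix='00' (no match yet)
Bit 2: prefix='001' -> emit 'c', reset
Bit 3: prefix='0' (no match yet)
Bit 4: prefix='01' -> emit 'p', reset
Bit 5: prefix='0' (no match yet)

Answer: 0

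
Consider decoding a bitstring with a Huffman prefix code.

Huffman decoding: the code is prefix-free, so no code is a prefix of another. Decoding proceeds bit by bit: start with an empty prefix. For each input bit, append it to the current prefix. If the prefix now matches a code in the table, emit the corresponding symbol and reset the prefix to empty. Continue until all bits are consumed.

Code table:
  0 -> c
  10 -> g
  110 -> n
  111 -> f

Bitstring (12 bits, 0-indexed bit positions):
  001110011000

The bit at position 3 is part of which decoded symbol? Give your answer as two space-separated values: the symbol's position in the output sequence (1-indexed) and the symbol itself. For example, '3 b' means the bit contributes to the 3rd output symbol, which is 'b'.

Answer: 3 f

Derivation:
Bit 0: prefix='0' -> emit 'c', reset
Bit 1: prefix='0' -> emit 'c', reset
Bit 2: prefix='1' (no match yet)
Bit 3: prefix='11' (no match yet)
Bit 4: prefix='111' -> emit 'f', reset
Bit 5: prefix='0' -> emit 'c', reset
Bit 6: prefix='0' -> emit 'c', reset
Bit 7: prefix='1' (no match yet)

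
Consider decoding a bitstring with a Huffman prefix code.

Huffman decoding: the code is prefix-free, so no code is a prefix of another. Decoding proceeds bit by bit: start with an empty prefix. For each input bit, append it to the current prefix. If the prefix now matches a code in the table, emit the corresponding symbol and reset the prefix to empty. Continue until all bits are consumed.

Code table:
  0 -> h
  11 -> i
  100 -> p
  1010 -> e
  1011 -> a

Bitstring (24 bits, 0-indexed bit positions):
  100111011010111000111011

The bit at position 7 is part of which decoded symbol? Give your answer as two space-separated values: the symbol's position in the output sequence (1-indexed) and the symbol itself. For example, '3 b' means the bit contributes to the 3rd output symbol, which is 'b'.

Bit 0: prefix='1' (no match yet)
Bit 1: prefix='10' (no match yet)
Bit 2: prefix='100' -> emit 'p', reset
Bit 3: prefix='1' (no match yet)
Bit 4: prefix='11' -> emit 'i', reset
Bit 5: prefix='1' (no match yet)
Bit 6: prefix='10' (no match yet)
Bit 7: prefix='101' (no match yet)
Bit 8: prefix='1011' -> emit 'a', reset
Bit 9: prefix='0' -> emit 'h', reset
Bit 10: prefix='1' (no match yet)
Bit 11: prefix='10' (no match yet)

Answer: 3 a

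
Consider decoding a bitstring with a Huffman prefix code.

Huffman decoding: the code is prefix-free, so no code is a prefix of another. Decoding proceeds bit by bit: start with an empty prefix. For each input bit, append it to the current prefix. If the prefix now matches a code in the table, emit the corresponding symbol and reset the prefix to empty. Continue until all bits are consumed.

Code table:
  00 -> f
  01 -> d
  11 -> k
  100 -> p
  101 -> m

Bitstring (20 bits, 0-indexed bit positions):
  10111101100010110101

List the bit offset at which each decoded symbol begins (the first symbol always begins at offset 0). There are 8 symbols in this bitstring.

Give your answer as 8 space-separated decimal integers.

Bit 0: prefix='1' (no match yet)
Bit 1: prefix='10' (no match yet)
Bit 2: prefix='101' -> emit 'm', reset
Bit 3: prefix='1' (no match yet)
Bit 4: prefix='11' -> emit 'k', reset
Bit 5: prefix='1' (no match yet)
Bit 6: prefix='10' (no match yet)
Bit 7: prefix='101' -> emit 'm', reset
Bit 8: prefix='1' (no match yet)
Bit 9: prefix='10' (no match yet)
Bit 10: prefix='100' -> emit 'p', reset
Bit 11: prefix='0' (no match yet)
Bit 12: prefix='01' -> emit 'd', reset
Bit 13: prefix='0' (no match yet)
Bit 14: prefix='01' -> emit 'd', reset
Bit 15: prefix='1' (no match yet)
Bit 16: prefix='10' (no match yet)
Bit 17: prefix='101' -> emit 'm', reset
Bit 18: prefix='0' (no match yet)
Bit 19: prefix='01' -> emit 'd', reset

Answer: 0 3 5 8 11 13 15 18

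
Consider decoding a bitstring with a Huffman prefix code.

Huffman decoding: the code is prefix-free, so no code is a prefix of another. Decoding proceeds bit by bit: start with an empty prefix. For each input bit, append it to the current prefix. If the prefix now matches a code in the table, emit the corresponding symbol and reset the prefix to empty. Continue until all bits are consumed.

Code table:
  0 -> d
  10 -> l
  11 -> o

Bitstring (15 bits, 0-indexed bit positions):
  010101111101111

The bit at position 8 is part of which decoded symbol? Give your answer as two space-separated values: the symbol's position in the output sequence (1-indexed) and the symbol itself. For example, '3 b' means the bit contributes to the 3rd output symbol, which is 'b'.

Bit 0: prefix='0' -> emit 'd', reset
Bit 1: prefix='1' (no match yet)
Bit 2: prefix='10' -> emit 'l', reset
Bit 3: prefix='1' (no match yet)
Bit 4: prefix='10' -> emit 'l', reset
Bit 5: prefix='1' (no match yet)
Bit 6: prefix='11' -> emit 'o', reset
Bit 7: prefix='1' (no match yet)
Bit 8: prefix='11' -> emit 'o', reset
Bit 9: prefix='1' (no match yet)
Bit 10: prefix='10' -> emit 'l', reset
Bit 11: prefix='1' (no match yet)
Bit 12: prefix='11' -> emit 'o', reset

Answer: 5 o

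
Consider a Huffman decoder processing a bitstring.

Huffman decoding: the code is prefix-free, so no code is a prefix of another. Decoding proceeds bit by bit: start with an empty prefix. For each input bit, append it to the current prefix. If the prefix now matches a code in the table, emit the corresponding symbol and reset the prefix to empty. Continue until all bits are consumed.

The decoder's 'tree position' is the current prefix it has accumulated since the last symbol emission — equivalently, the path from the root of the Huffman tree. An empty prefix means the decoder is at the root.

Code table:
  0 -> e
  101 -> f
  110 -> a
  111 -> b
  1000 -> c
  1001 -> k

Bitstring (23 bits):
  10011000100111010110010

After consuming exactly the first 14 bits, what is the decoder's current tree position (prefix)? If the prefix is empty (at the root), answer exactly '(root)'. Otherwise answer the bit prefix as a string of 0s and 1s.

Bit 0: prefix='1' (no match yet)
Bit 1: prefix='10' (no match yet)
Bit 2: prefix='100' (no match yet)
Bit 3: prefix='1001' -> emit 'k', reset
Bit 4: prefix='1' (no match yet)
Bit 5: prefix='10' (no match yet)
Bit 6: prefix='100' (no match yet)
Bit 7: prefix='1000' -> emit 'c', reset
Bit 8: prefix='1' (no match yet)
Bit 9: prefix='10' (no match yet)
Bit 10: prefix='100' (no match yet)
Bit 11: prefix='1001' -> emit 'k', reset
Bit 12: prefix='1' (no match yet)
Bit 13: prefix='11' (no match yet)

Answer: 11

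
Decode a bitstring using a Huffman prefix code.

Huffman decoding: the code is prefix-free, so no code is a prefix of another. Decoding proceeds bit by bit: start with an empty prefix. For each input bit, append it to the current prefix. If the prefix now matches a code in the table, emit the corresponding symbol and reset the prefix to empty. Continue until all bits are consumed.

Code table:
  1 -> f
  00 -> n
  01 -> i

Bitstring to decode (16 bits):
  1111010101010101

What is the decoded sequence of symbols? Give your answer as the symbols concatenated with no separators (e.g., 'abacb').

Answer: ffffiiiiii

Derivation:
Bit 0: prefix='1' -> emit 'f', reset
Bit 1: prefix='1' -> emit 'f', reset
Bit 2: prefix='1' -> emit 'f', reset
Bit 3: prefix='1' -> emit 'f', reset
Bit 4: prefix='0' (no match yet)
Bit 5: prefix='01' -> emit 'i', reset
Bit 6: prefix='0' (no match yet)
Bit 7: prefix='01' -> emit 'i', reset
Bit 8: prefix='0' (no match yet)
Bit 9: prefix='01' -> emit 'i', reset
Bit 10: prefix='0' (no match yet)
Bit 11: prefix='01' -> emit 'i', reset
Bit 12: prefix='0' (no match yet)
Bit 13: prefix='01' -> emit 'i', reset
Bit 14: prefix='0' (no match yet)
Bit 15: prefix='01' -> emit 'i', reset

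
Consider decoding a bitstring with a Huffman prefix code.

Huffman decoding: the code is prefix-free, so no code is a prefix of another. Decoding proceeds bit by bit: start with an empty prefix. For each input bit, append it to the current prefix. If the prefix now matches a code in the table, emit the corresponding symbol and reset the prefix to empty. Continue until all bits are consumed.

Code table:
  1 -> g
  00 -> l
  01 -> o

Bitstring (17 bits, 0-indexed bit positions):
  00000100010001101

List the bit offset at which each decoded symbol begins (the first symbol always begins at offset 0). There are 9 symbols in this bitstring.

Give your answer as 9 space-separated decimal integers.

Answer: 0 2 4 6 8 10 12 14 15

Derivation:
Bit 0: prefix='0' (no match yet)
Bit 1: prefix='00' -> emit 'l', reset
Bit 2: prefix='0' (no match yet)
Bit 3: prefix='00' -> emit 'l', reset
Bit 4: prefix='0' (no match yet)
Bit 5: prefix='01' -> emit 'o', reset
Bit 6: prefix='0' (no match yet)
Bit 7: prefix='00' -> emit 'l', reset
Bit 8: prefix='0' (no match yet)
Bit 9: prefix='01' -> emit 'o', reset
Bit 10: prefix='0' (no match yet)
Bit 11: prefix='00' -> emit 'l', reset
Bit 12: prefix='0' (no match yet)
Bit 13: prefix='01' -> emit 'o', reset
Bit 14: prefix='1' -> emit 'g', reset
Bit 15: prefix='0' (no match yet)
Bit 16: prefix='01' -> emit 'o', reset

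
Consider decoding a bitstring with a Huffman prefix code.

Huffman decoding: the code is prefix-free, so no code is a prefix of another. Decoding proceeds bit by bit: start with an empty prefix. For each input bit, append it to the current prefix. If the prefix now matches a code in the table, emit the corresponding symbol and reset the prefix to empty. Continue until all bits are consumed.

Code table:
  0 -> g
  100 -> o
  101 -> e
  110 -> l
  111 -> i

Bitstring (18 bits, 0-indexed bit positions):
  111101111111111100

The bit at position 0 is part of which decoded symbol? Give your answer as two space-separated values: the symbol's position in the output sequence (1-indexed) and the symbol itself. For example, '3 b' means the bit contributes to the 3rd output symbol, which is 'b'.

Bit 0: prefix='1' (no match yet)
Bit 1: prefix='11' (no match yet)
Bit 2: prefix='111' -> emit 'i', reset
Bit 3: prefix='1' (no match yet)
Bit 4: prefix='10' (no match yet)

Answer: 1 i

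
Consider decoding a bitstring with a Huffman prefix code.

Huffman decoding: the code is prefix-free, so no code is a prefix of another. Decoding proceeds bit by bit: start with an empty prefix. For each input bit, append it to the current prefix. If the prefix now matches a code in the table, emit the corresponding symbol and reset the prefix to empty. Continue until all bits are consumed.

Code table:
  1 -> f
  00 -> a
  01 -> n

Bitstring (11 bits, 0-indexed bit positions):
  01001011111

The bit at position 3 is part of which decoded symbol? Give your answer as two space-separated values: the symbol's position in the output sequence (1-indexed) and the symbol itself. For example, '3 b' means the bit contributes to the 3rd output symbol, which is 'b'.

Answer: 2 a

Derivation:
Bit 0: prefix='0' (no match yet)
Bit 1: prefix='01' -> emit 'n', reset
Bit 2: prefix='0' (no match yet)
Bit 3: prefix='00' -> emit 'a', reset
Bit 4: prefix='1' -> emit 'f', reset
Bit 5: prefix='0' (no match yet)
Bit 6: prefix='01' -> emit 'n', reset
Bit 7: prefix='1' -> emit 'f', reset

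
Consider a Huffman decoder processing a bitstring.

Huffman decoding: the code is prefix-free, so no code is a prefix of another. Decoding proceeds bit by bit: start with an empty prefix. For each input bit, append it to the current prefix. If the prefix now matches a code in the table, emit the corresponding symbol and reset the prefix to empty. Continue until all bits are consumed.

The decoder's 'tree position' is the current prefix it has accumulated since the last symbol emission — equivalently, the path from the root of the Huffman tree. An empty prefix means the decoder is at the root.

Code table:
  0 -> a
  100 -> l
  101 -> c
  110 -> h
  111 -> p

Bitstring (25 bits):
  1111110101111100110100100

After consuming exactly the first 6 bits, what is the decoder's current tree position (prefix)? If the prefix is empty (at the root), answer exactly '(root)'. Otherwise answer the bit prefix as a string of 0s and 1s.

Answer: (root)

Derivation:
Bit 0: prefix='1' (no match yet)
Bit 1: prefix='11' (no match yet)
Bit 2: prefix='111' -> emit 'p', reset
Bit 3: prefix='1' (no match yet)
Bit 4: prefix='11' (no match yet)
Bit 5: prefix='111' -> emit 'p', reset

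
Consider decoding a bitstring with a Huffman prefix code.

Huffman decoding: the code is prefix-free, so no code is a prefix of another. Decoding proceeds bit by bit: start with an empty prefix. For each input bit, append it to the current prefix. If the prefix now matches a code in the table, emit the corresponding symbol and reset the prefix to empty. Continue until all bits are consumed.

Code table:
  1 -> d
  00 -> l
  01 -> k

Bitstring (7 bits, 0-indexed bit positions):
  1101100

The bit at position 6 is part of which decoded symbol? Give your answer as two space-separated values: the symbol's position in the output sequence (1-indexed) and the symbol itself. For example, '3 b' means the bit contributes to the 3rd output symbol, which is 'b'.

Bit 0: prefix='1' -> emit 'd', reset
Bit 1: prefix='1' -> emit 'd', reset
Bit 2: prefix='0' (no match yet)
Bit 3: prefix='01' -> emit 'k', reset
Bit 4: prefix='1' -> emit 'd', reset
Bit 5: prefix='0' (no match yet)
Bit 6: prefix='00' -> emit 'l', reset

Answer: 5 l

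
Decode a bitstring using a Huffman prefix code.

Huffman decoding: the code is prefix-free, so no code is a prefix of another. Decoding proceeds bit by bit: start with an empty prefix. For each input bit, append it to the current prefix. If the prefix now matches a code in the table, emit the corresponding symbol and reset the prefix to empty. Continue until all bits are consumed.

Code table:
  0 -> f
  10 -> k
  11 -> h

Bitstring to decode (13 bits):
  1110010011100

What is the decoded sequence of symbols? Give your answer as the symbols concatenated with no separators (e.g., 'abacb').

Bit 0: prefix='1' (no match yet)
Bit 1: prefix='11' -> emit 'h', reset
Bit 2: prefix='1' (no match yet)
Bit 3: prefix='10' -> emit 'k', reset
Bit 4: prefix='0' -> emit 'f', reset
Bit 5: prefix='1' (no match yet)
Bit 6: prefix='10' -> emit 'k', reset
Bit 7: prefix='0' -> emit 'f', reset
Bit 8: prefix='1' (no match yet)
Bit 9: prefix='11' -> emit 'h', reset
Bit 10: prefix='1' (no match yet)
Bit 11: prefix='10' -> emit 'k', reset
Bit 12: prefix='0' -> emit 'f', reset

Answer: hkfkfhkf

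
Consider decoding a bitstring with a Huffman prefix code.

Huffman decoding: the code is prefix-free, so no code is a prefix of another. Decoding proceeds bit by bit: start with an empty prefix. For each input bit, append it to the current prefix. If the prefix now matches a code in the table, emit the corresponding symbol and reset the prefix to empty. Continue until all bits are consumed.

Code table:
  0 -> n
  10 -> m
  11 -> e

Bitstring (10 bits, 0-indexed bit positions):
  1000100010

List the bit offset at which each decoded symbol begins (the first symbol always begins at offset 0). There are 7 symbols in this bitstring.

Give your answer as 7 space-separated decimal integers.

Answer: 0 2 3 4 6 7 8

Derivation:
Bit 0: prefix='1' (no match yet)
Bit 1: prefix='10' -> emit 'm', reset
Bit 2: prefix='0' -> emit 'n', reset
Bit 3: prefix='0' -> emit 'n', reset
Bit 4: prefix='1' (no match yet)
Bit 5: prefix='10' -> emit 'm', reset
Bit 6: prefix='0' -> emit 'n', reset
Bit 7: prefix='0' -> emit 'n', reset
Bit 8: prefix='1' (no match yet)
Bit 9: prefix='10' -> emit 'm', reset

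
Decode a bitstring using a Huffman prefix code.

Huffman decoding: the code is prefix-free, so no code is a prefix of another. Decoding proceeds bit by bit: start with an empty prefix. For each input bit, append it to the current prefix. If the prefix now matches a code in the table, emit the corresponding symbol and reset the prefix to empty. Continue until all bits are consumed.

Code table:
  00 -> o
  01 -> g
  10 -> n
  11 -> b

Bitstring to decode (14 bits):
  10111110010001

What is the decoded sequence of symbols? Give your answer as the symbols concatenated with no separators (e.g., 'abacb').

Bit 0: prefix='1' (no match yet)
Bit 1: prefix='10' -> emit 'n', reset
Bit 2: prefix='1' (no match yet)
Bit 3: prefix='11' -> emit 'b', reset
Bit 4: prefix='1' (no match yet)
Bit 5: prefix='11' -> emit 'b', reset
Bit 6: prefix='1' (no match yet)
Bit 7: prefix='10' -> emit 'n', reset
Bit 8: prefix='0' (no match yet)
Bit 9: prefix='01' -> emit 'g', reset
Bit 10: prefix='0' (no match yet)
Bit 11: prefix='00' -> emit 'o', reset
Bit 12: prefix='0' (no match yet)
Bit 13: prefix='01' -> emit 'g', reset

Answer: nbbngog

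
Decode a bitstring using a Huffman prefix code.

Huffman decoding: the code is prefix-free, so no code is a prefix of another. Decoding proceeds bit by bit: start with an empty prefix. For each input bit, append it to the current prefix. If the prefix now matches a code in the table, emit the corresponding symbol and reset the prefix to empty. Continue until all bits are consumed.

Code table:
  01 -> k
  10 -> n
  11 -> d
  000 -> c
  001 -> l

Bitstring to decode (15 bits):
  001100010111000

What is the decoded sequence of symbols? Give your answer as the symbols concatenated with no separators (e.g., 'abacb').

Bit 0: prefix='0' (no match yet)
Bit 1: prefix='00' (no match yet)
Bit 2: prefix='001' -> emit 'l', reset
Bit 3: prefix='1' (no match yet)
Bit 4: prefix='10' -> emit 'n', reset
Bit 5: prefix='0' (no match yet)
Bit 6: prefix='00' (no match yet)
Bit 7: prefix='001' -> emit 'l', reset
Bit 8: prefix='0' (no match yet)
Bit 9: prefix='01' -> emit 'k', reset
Bit 10: prefix='1' (no match yet)
Bit 11: prefix='11' -> emit 'd', reset
Bit 12: prefix='0' (no match yet)
Bit 13: prefix='00' (no match yet)
Bit 14: prefix='000' -> emit 'c', reset

Answer: lnlkdc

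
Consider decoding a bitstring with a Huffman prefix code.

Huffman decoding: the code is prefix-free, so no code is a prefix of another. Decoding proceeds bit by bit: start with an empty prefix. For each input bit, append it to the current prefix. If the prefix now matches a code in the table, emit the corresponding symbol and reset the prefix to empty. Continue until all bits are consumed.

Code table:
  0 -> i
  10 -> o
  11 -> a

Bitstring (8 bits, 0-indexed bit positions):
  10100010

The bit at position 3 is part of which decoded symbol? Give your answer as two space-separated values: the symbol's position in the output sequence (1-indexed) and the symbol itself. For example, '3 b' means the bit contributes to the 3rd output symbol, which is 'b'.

Bit 0: prefix='1' (no match yet)
Bit 1: prefix='10' -> emit 'o', reset
Bit 2: prefix='1' (no match yet)
Bit 3: prefix='10' -> emit 'o', reset
Bit 4: prefix='0' -> emit 'i', reset
Bit 5: prefix='0' -> emit 'i', reset
Bit 6: prefix='1' (no match yet)
Bit 7: prefix='10' -> emit 'o', reset

Answer: 2 o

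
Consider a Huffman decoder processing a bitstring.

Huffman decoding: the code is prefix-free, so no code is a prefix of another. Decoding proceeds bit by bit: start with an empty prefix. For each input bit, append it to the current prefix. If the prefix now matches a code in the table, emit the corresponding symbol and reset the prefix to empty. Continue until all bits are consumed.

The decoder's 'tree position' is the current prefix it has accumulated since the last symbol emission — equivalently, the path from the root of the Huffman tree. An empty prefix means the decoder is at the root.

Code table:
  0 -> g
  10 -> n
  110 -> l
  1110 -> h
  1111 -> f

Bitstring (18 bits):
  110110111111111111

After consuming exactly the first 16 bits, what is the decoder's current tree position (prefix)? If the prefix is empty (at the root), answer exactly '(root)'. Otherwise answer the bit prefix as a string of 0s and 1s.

Bit 0: prefix='1' (no match yet)
Bit 1: prefix='11' (no match yet)
Bit 2: prefix='110' -> emit 'l', reset
Bit 3: prefix='1' (no match yet)
Bit 4: prefix='11' (no match yet)
Bit 5: prefix='110' -> emit 'l', reset
Bit 6: prefix='1' (no match yet)
Bit 7: prefix='11' (no match yet)
Bit 8: prefix='111' (no match yet)
Bit 9: prefix='1111' -> emit 'f', reset
Bit 10: prefix='1' (no match yet)
Bit 11: prefix='11' (no match yet)
Bit 12: prefix='111' (no match yet)
Bit 13: prefix='1111' -> emit 'f', reset
Bit 14: prefix='1' (no match yet)
Bit 15: prefix='11' (no match yet)

Answer: 11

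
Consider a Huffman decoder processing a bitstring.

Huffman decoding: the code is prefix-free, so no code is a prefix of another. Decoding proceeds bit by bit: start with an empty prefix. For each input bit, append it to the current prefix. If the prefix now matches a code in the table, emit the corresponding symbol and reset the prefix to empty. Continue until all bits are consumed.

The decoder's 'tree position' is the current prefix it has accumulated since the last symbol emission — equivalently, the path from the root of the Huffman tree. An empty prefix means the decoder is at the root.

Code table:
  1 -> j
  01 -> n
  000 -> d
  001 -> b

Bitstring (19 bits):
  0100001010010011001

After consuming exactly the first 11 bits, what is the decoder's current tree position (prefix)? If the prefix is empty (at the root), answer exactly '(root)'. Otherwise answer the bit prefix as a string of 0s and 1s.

Answer: 00

Derivation:
Bit 0: prefix='0' (no match yet)
Bit 1: prefix='01' -> emit 'n', reset
Bit 2: prefix='0' (no match yet)
Bit 3: prefix='00' (no match yet)
Bit 4: prefix='000' -> emit 'd', reset
Bit 5: prefix='0' (no match yet)
Bit 6: prefix='01' -> emit 'n', reset
Bit 7: prefix='0' (no match yet)
Bit 8: prefix='01' -> emit 'n', reset
Bit 9: prefix='0' (no match yet)
Bit 10: prefix='00' (no match yet)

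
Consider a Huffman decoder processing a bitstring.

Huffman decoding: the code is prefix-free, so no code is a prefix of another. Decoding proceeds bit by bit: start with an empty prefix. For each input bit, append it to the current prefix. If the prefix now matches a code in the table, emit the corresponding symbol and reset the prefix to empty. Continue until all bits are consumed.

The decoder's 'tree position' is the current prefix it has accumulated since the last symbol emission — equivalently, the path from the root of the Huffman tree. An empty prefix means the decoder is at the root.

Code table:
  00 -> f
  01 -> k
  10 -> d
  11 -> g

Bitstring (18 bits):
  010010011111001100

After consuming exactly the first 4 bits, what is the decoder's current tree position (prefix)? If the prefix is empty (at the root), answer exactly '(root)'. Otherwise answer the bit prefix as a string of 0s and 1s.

Answer: (root)

Derivation:
Bit 0: prefix='0' (no match yet)
Bit 1: prefix='01' -> emit 'k', reset
Bit 2: prefix='0' (no match yet)
Bit 3: prefix='00' -> emit 'f', reset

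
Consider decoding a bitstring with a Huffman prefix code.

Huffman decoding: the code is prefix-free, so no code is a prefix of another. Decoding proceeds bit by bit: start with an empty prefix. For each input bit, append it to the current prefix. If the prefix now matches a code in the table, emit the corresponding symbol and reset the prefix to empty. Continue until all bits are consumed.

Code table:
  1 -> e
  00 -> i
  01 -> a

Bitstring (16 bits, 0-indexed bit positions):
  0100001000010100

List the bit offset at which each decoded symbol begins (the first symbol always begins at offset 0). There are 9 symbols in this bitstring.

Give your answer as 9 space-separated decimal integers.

Bit 0: prefix='0' (no match yet)
Bit 1: prefix='01' -> emit 'a', reset
Bit 2: prefix='0' (no match yet)
Bit 3: prefix='00' -> emit 'i', reset
Bit 4: prefix='0' (no match yet)
Bit 5: prefix='00' -> emit 'i', reset
Bit 6: prefix='1' -> emit 'e', reset
Bit 7: prefix='0' (no match yet)
Bit 8: prefix='00' -> emit 'i', reset
Bit 9: prefix='0' (no match yet)
Bit 10: prefix='00' -> emit 'i', reset
Bit 11: prefix='1' -> emit 'e', reset
Bit 12: prefix='0' (no match yet)
Bit 13: prefix='01' -> emit 'a', reset
Bit 14: prefix='0' (no match yet)
Bit 15: prefix='00' -> emit 'i', reset

Answer: 0 2 4 6 7 9 11 12 14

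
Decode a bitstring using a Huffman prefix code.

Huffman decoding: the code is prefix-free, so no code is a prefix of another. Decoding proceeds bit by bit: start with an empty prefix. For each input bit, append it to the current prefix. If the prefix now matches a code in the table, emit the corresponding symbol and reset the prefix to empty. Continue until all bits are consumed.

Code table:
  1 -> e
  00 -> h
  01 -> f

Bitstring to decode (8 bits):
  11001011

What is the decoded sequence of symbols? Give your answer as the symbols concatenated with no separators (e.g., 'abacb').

Bit 0: prefix='1' -> emit 'e', reset
Bit 1: prefix='1' -> emit 'e', reset
Bit 2: prefix='0' (no match yet)
Bit 3: prefix='00' -> emit 'h', reset
Bit 4: prefix='1' -> emit 'e', reset
Bit 5: prefix='0' (no match yet)
Bit 6: prefix='01' -> emit 'f', reset
Bit 7: prefix='1' -> emit 'e', reset

Answer: eehefe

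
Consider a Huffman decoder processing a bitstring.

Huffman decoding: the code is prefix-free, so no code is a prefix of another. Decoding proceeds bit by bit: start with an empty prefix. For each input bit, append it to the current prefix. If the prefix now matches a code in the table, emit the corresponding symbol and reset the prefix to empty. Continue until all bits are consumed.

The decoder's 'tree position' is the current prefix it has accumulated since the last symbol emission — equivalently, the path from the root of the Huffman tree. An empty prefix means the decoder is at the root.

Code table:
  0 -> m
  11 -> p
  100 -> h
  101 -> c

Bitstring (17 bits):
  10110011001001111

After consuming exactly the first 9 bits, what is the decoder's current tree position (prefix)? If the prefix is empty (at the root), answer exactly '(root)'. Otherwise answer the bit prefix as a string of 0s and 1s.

Bit 0: prefix='1' (no match yet)
Bit 1: prefix='10' (no match yet)
Bit 2: prefix='101' -> emit 'c', reset
Bit 3: prefix='1' (no match yet)
Bit 4: prefix='10' (no match yet)
Bit 5: prefix='100' -> emit 'h', reset
Bit 6: prefix='1' (no match yet)
Bit 7: prefix='11' -> emit 'p', reset
Bit 8: prefix='0' -> emit 'm', reset

Answer: (root)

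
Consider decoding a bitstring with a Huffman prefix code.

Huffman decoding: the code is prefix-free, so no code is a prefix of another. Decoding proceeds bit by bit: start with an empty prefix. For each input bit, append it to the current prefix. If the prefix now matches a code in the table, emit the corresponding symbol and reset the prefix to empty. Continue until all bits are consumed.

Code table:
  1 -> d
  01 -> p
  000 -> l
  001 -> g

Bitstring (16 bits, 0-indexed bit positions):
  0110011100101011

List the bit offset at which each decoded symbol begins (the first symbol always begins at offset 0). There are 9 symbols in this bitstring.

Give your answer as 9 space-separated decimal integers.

Answer: 0 2 3 6 7 8 11 13 15

Derivation:
Bit 0: prefix='0' (no match yet)
Bit 1: prefix='01' -> emit 'p', reset
Bit 2: prefix='1' -> emit 'd', reset
Bit 3: prefix='0' (no match yet)
Bit 4: prefix='00' (no match yet)
Bit 5: prefix='001' -> emit 'g', reset
Bit 6: prefix='1' -> emit 'd', reset
Bit 7: prefix='1' -> emit 'd', reset
Bit 8: prefix='0' (no match yet)
Bit 9: prefix='00' (no match yet)
Bit 10: prefix='001' -> emit 'g', reset
Bit 11: prefix='0' (no match yet)
Bit 12: prefix='01' -> emit 'p', reset
Bit 13: prefix='0' (no match yet)
Bit 14: prefix='01' -> emit 'p', reset
Bit 15: prefix='1' -> emit 'd', reset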